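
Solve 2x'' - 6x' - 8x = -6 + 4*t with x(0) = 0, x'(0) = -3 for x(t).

x = 9/8 - 29*exp(4*t)/40 - 2*exp(-t)/5 - t/2

Divide through by 2: x'' - 3x' - 4x = -3 + 2*t.
Characteristic equation r² - 3r - 4 = 0 factors as (r - 4)(r + 1) = 0, so r = 4, -1.
Hence x_h = C1*exp(4*t) + C2*exp(-t).
For the particular solution try x_p = A0 + A1*t. Substituting and matching coefficients of each power of t gives A0 = 9/8, A1 = -1/2, so x_p = 9/8 - t/2.
General solution: x = 9/8 - t/2 + C1*exp(4*t) + C2*exp(-t).
Apply the initial conditions: x(0) = 9/8 + C1 + C2 = 0 and x'(0) = -1/2 - C2 + 4*C1 = -3. Solving gives C1 = -29/40, C2 = -2/5.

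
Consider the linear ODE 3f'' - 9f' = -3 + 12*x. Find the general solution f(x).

Divide through by 3: f'' - 3f' = -1 + 4*x.
Characteristic equation r² - 3r = 0 factors as (r - 3)r = 0, so r = 3, 0.
Hence f_h = C1*exp(3*x) + C2.
Since 0 is a characteristic root (multiplicity 1), multiply the polynomial trial by x: try f_p = x*(A0 + A1*x). Substituting and matching coefficients of each power of x gives A0 = -1/9, A1 = -2/3, so f_p = -2*x^2/3 - x/9.

f = C2 - 2*x**2/3 - x/9 + C1*exp(3*x)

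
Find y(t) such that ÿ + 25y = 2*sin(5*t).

Characteristic equation r² + 25 = 0 has discriminant (0)² - 4·(25) = -100 < 0, so r = ± 5i.
Hence y_h = C1*cos(5*t) + C2*sin(5*t).
Since ±5i are characteristic roots, multiply the trial by t. Try y_p = t*(A*cos(5*t) + B*sin(5*t)). Substituting and equating the coefficients of cos(5t) and sin(5t) gives A = -1/5, B = 0, so y_p = -t*cos(5*t)/5.

y = C1*cos(5*t) + C2*sin(5*t) - t*cos(5*t)/5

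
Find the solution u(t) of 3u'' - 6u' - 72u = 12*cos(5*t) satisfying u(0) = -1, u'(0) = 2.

Divide through by 3: u'' - 2u' - 24u = 4*cos(5*t).
Characteristic equation r² - 2r - 24 = 0 factors as (r + 4)(r - 6) = 0, so r = -4, 6.
Hence u_h = C1*exp(-4*t) + C2*exp(6*t).
Try u_p = A*cos(5*t) + B*sin(5*t). Substituting and equating the coefficients of cos(5t) and sin(5t) gives A = -196/2501, B = -40/2501, so u_p = -196*cos(5*t)/2501 - 40*sin(5*t)/2501.
General solution: u = -196*cos(5*t)/2501 - 40*sin(5*t)/2501 + C1*exp(-4*t) + C2*exp(6*t).
Apply the initial conditions: u(0) = -196/2501 + C1 + C2 = -1 and u'(0) = -200/2501 - 4*C1 + 6*C2 = 2. Solving gives C1 = -156/205, C2 = -49/305.

u = -196*cos(5*t)/2501 - 156*exp(-4*t)/205 - 49*exp(6*t)/305 - 40*sin(5*t)/2501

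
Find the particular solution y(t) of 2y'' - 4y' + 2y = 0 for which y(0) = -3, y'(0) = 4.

Divide through by 2: y'' - 2y' + y = 0.
Characteristic equation r² - 2r + 1 = 0 has discriminant (-2)² - 4·(1) = 0, so r = 1 is a repeated root.
Hence y_h = (C1 + C2*t)*exp(t).
Apply the initial conditions: y(0) = C1 = -3 and y'(0) = C1 + C2 = 4. Solving gives C1 = -3, C2 = 7.

y = -3*exp(t) + 7*t*exp(t)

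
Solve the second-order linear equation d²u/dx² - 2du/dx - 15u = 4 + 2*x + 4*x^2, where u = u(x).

Characteristic equation r² - 2r - 15 = 0 factors as (r + 3)(r - 5) = 0, so r = -3, 5.
Hence u_h = C1*exp(-3*x) + C2*exp(5*x).
For the particular solution try u_p = A0 + A1*x + A2*x^2. Substituting and matching coefficients of each power of x gives A0 = -992/3375, A1 = -14/225, A2 = -4/15, so u_p = -992/3375 - 14*x/225 - 4*x^2/15.

u = -992/3375 - 14*x/225 - 4*x**2/15 + C1*exp(-3*x) + C2*exp(5*x)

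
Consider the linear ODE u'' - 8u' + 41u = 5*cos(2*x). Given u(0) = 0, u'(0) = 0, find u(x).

u = -16*sin(2*x)/325 + 37*cos(2*x)/325 - 37*cos(5*x)*exp(4*x)/325 + 36*exp(4*x)*sin(5*x)/325

Characteristic equation r² - 8r + 41 = 0 has discriminant (-8)² - 4·(41) = -100 < 0, so r = 4 ± 5i.
Hence u_h = C1*cos(5*x)*exp(4*x) + C2*exp(4*x)*sin(5*x).
Try u_p = A*cos(2*x) + B*sin(2*x). Substituting and equating the coefficients of cos(2x) and sin(2x) gives A = 37/325, B = -16/325, so u_p = -16*sin(2*x)/325 + 37*cos(2*x)/325.
General solution: u = -16*sin(2*x)/325 + 37*cos(2*x)/325 + C1*cos(5*x)*exp(4*x) + C2*exp(4*x)*sin(5*x).
Apply the initial conditions: u(0) = 37/325 + C1 = 0 and u'(0) = -32/325 + 4*C1 + 5*C2 = 0. Solving gives C1 = -37/325, C2 = 36/325.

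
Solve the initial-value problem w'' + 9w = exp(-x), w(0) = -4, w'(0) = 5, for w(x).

Characteristic equation r² + 9 = 0 has discriminant (0)² - 4·(9) = -36 < 0, so r = ± 3i.
Hence w_h = C1*cos(3*x) + C2*sin(3*x).
Try w_p = A*exp(-x). Substituting into the equation and dividing by exp(-x) gives A = 1/10, so w_p = exp(-x)/10.
General solution: w = exp(-x)/10 + C1*cos(3*x) + C2*sin(3*x).
Apply the initial conditions: w(0) = 1/10 + C1 = -4 and w'(0) = -1/10 + 3*C2 = 5. Solving gives C1 = -41/10, C2 = 17/10.

w = -41*cos(3*x)/10 + exp(-x)/10 + 17*sin(3*x)/10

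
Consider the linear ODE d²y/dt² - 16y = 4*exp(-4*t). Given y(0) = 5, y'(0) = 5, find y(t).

Characteristic equation r² - 16 = 0 factors as (r + 4)(r - 4) = 0, so r = -4, 4.
Hence y_h = C1*exp(-4*t) + C2*exp(4*t).
Since exp(-4*t) solves the homogeneous equation (r = -4 is a root of multiplicity 1), multiply the trial by t. Try y_p = A*t*exp(-4*t). Substituting into the equation and dividing by exp(-4*t) gives A = -1/2, so y_p = -t*exp(-4*t)/2.
General solution: y = C1*exp(-4*t) + C2*exp(4*t) - t*exp(-4*t)/2.
Apply the initial conditions: y(0) = C1 + C2 = 5 and y'(0) = -1/2 - 4*C1 + 4*C2 = 5. Solving gives C1 = 29/16, C2 = 51/16.

y = 29*exp(-4*t)/16 + 51*exp(4*t)/16 - t*exp(-4*t)/2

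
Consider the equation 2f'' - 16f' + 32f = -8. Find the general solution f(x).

Divide through by 2: f'' - 8f' + 16f = -4.
Characteristic equation r² - 8r + 16 = 0 has discriminant (-8)² - 4·(16) = 0, so r = 4 is a repeated root.
Hence f_h = (C1 + C2*x)*exp(4*x).
For the particular solution try f_p = A0. Substituting and matching coefficients of each power of x gives A0 = -1/4, so f_p = -1/4.

f = -1/4 + C1*exp(4*x) + C2*x*exp(4*x)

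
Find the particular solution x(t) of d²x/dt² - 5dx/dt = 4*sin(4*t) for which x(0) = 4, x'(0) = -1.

x = 4 - 5*exp(5*t)/41 - 4*sin(4*t)/41 + 5*cos(4*t)/41

Characteristic equation r² - 5r = 0 factors as (r - 5)r = 0, so r = 5, 0.
Hence x_h = C1*exp(5*t) + C2.
Try x_p = A*cos(4*t) + B*sin(4*t). Substituting and equating the coefficients of cos(4t) and sin(4t) gives A = 5/41, B = -4/41, so x_p = -4*sin(4*t)/41 + 5*cos(4*t)/41.
General solution: x = C2 - 4*sin(4*t)/41 + 5*cos(4*t)/41 + C1*exp(5*t).
Apply the initial conditions: x(0) = 5/41 + C1 + C2 = 4 and x'(0) = -16/41 + 5*C1 = -1. Solving gives C1 = -5/41, C2 = 4.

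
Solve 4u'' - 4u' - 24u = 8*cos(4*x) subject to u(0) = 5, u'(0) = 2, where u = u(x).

Divide through by 4: u'' - u' - 6u = 2*cos(4*x).
Characteristic equation r² - r - 6 = 0 factors as (r + 2)(r - 3) = 0, so r = -2, 3.
Hence u_h = C1*exp(-2*x) + C2*exp(3*x).
Try u_p = A*cos(4*x) + B*sin(4*x). Substituting and equating the coefficients of cos(4x) and sin(4x) gives A = -11/125, B = -2/125, so u_p = -11*cos(4*x)/125 - 2*sin(4*x)/125.
General solution: u = -11*cos(4*x)/125 - 2*sin(4*x)/125 + C1*exp(-2*x) + C2*exp(3*x).
Apply the initial conditions: u(0) = -11/125 + C1 + C2 = 5 and u'(0) = -8/125 - 2*C1 + 3*C2 = 2. Solving gives C1 = 66/25, C2 = 306/125.

u = -11*cos(4*x)/125 - 2*sin(4*x)/125 + 66*exp(-2*x)/25 + 306*exp(3*x)/125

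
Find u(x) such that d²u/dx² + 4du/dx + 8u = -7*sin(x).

Characteristic equation r² + 4r + 8 = 0 has discriminant (4)² - 4·(8) = -16 < 0, so r = -2 ± 2i.
Hence u_h = C1*cos(2*x)*exp(-2*x) + C2*exp(-2*x)*sin(2*x).
Try u_p = A*cos(x) + B*sin(x). Substituting and equating the coefficients of cos(x) and sin(x) gives A = 28/65, B = -49/65, so u_p = -49*sin(x)/65 + 28*cos(x)/65.

u = -49*sin(x)/65 + 28*cos(x)/65 + C1*cos(2*x)*exp(-2*x) + C2*exp(-2*x)*sin(2*x)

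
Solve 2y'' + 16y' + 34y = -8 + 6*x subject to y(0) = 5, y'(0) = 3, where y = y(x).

y = -92/289 + 3*x/17 + 1537*cos(x)*exp(-4*x)/289 + 6964*exp(-4*x)*sin(x)/289

Divide through by 2: y'' + 8y' + 17y = -4 + 3*x.
Characteristic equation r² + 8r + 17 = 0 has discriminant (8)² - 4·(17) = -4 < 0, so r = -4 ± i.
Hence y_h = C1*cos(x)*exp(-4*x) + C2*exp(-4*x)*sin(x).
For the particular solution try y_p = A0 + A1*x. Substituting and matching coefficients of each power of x gives A0 = -92/289, A1 = 3/17, so y_p = -92/289 + 3*x/17.
General solution: y = -92/289 + 3*x/17 + C1*cos(x)*exp(-4*x) + C2*exp(-4*x)*sin(x).
Apply the initial conditions: y(0) = -92/289 + C1 = 5 and y'(0) = 3/17 + C2 - 4*C1 = 3. Solving gives C1 = 1537/289, C2 = 6964/289.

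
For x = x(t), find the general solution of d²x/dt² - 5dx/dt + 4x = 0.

Characteristic equation r² - 5r + 4 = 0 factors as (r - 1)(r - 4) = 0, so r = 1, 4.
Hence x_h = C1*exp(t) + C2*exp(4*t).

x = C1*exp(t) + C2*exp(4*t)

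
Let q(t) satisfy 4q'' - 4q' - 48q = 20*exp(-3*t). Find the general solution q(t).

q = C1*exp(-3*t) + C2*exp(4*t) - 5*t*exp(-3*t)/7

Divide through by 4: q'' - q' - 12q = 5*exp(-3*t).
Characteristic equation r² - r - 12 = 0 factors as (r + 3)(r - 4) = 0, so r = -3, 4.
Hence q_h = C1*exp(-3*t) + C2*exp(4*t).
Since exp(-3*t) solves the homogeneous equation (r = -3 is a root of multiplicity 1), multiply the trial by t. Try q_p = A*t*exp(-3*t). Substituting into the equation and dividing by exp(-3*t) gives A = -5/7, so q_p = -5*t*exp(-3*t)/7.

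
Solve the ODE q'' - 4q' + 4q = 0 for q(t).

q = C1*exp(2*t) + C2*t*exp(2*t)

Characteristic equation r² - 4r + 4 = 0 has discriminant (-4)² - 4·(4) = 0, so r = 2 is a repeated root.
Hence q_h = (C1 + C2*t)*exp(2*t).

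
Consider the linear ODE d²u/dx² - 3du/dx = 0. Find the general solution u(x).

u = C2 + C1*exp(3*x)

Characteristic equation r² - 3r = 0 factors as (r - 3)r = 0, so r = 3, 0.
Hence u_h = C1*exp(3*x) + C2.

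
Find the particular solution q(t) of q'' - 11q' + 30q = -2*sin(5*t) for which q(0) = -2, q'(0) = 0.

Characteristic equation r² - 11r + 30 = 0 factors as (r - 6)(r - 5) = 0, so r = 6, 5.
Hence q_h = C1*exp(6*t) + C2*exp(5*t).
Try q_p = A*cos(5*t) + B*sin(5*t). Substituting and equating the coefficients of cos(5t) and sin(5t) gives A = -11/305, B = -1/305, so q_p = -11*cos(5*t)/305 - sin(5*t)/305.
General solution: q = -11*cos(5*t)/305 - sin(5*t)/305 + C1*exp(6*t) + C2*exp(5*t).
Apply the initial conditions: q(0) = -11/305 + C1 + C2 = -2 and q'(0) = -1/61 + 5*C2 + 6*C1 = 0. Solving gives C1 = 600/61, C2 = -59/5.

q = -59*exp(5*t)/5 - 11*cos(5*t)/305 - sin(5*t)/305 + 600*exp(6*t)/61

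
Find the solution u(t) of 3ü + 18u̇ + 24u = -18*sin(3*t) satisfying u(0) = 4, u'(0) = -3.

u = -107*exp(-4*t)/50 + 6*sin(3*t)/325 + 108*cos(3*t)/325 + 151*exp(-2*t)/26

Divide through by 3: u'' + 6u' + 8u = -6*sin(3*t).
Characteristic equation r² + 6r + 8 = 0 factors as (r + 4)(r + 2) = 0, so r = -4, -2.
Hence u_h = C1*exp(-4*t) + C2*exp(-2*t).
Try u_p = A*cos(3*t) + B*sin(3*t). Substituting and equating the coefficients of cos(3t) and sin(3t) gives A = 108/325, B = 6/325, so u_p = 6*sin(3*t)/325 + 108*cos(3*t)/325.
General solution: u = 6*sin(3*t)/325 + 108*cos(3*t)/325 + C1*exp(-4*t) + C2*exp(-2*t).
Apply the initial conditions: u(0) = 108/325 + C1 + C2 = 4 and u'(0) = 18/325 - 4*C1 - 2*C2 = -3. Solving gives C1 = -107/50, C2 = 151/26.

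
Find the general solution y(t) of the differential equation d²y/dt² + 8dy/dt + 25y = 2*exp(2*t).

y = 2*exp(2*t)/45 + C1*cos(3*t)*exp(-4*t) + C2*exp(-4*t)*sin(3*t)

Characteristic equation r² + 8r + 25 = 0 has discriminant (8)² - 4·(25) = -36 < 0, so r = -4 ± 3i.
Hence y_h = C1*cos(3*t)*exp(-4*t) + C2*exp(-4*t)*sin(3*t).
Try y_p = A*exp(2*t). Substituting into the equation and dividing by exp(2*t) gives A = 2/45, so y_p = 2*exp(2*t)/45.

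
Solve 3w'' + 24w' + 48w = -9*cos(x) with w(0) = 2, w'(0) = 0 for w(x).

w = -45*cos(x)/289 - 24*sin(x)/289 + 623*exp(-4*x)/289 + 148*x*exp(-4*x)/17

Divide through by 3: w'' + 8w' + 16w = -3*cos(x).
Characteristic equation r² + 8r + 16 = 0 has discriminant (8)² - 4·(16) = 0, so r = -4 is a repeated root.
Hence w_h = (C1 + C2*x)*exp(-4*x).
Try w_p = A*cos(x) + B*sin(x). Substituting and equating the coefficients of cos(x) and sin(x) gives A = -45/289, B = -24/289, so w_p = -45*cos(x)/289 - 24*sin(x)/289.
General solution: w = -45*cos(x)/289 - 24*sin(x)/289 + C1*exp(-4*x) + C2*x*exp(-4*x).
Apply the initial conditions: w(0) = -45/289 + C1 = 2 and w'(0) = -24/289 + C2 - 4*C1 = 0. Solving gives C1 = 623/289, C2 = 148/17.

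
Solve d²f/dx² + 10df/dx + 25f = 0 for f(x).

Characteristic equation r² + 10r + 25 = 0 has discriminant (10)² - 4·(25) = 0, so r = -5 is a repeated root.
Hence f_h = (C1 + C2*x)*exp(-5*x).

f = C1*exp(-5*x) + C2*x*exp(-5*x)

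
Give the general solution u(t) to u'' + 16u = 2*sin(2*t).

u = sin(2*t)/6 + C1*cos(4*t) + C2*sin(4*t)

Characteristic equation r² + 16 = 0 has discriminant (0)² - 4·(16) = -64 < 0, so r = ± 4i.
Hence u_h = C1*cos(4*t) + C2*sin(4*t).
Try u_p = A*cos(2*t) + B*sin(2*t). Substituting and equating the coefficients of cos(2t) and sin(2t) gives A = 0, B = 1/6, so u_p = sin(2*t)/6.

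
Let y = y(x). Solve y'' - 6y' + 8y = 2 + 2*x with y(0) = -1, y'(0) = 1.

Characteristic equation r² - 6r + 8 = 0 factors as (r - 4)(r - 2) = 0, so r = 4, 2.
Hence y_h = C1*exp(4*x) + C2*exp(2*x).
For the particular solution try y_p = A0 + A1*x. Substituting and matching coefficients of each power of x gives A0 = 7/16, A1 = 1/4, so y_p = 7/16 + x/4.
General solution: y = 7/16 + x/4 + C1*exp(4*x) + C2*exp(2*x).
Apply the initial conditions: y(0) = 7/16 + C1 + C2 = -1 and y'(0) = 1/4 + 2*C2 + 4*C1 = 1. Solving gives C1 = 29/16, C2 = -13/4.

y = 7/16 - 13*exp(2*x)/4 + x/4 + 29*exp(4*x)/16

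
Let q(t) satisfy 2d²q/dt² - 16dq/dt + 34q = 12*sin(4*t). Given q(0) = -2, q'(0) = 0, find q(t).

Divide through by 2: q'' - 8q' + 17q = 6*sin(4*t).
Characteristic equation r² - 8r + 17 = 0 has discriminant (-8)² - 4·(17) = -4 < 0, so r = 4 ± i.
Hence q_h = C1*cos(t)*exp(4*t) + C2*exp(4*t)*sin(t).
Try q_p = A*cos(4*t) + B*sin(4*t). Substituting and equating the coefficients of cos(4t) and sin(4t) gives A = 192/1025, B = 6/1025, so q_p = 6*sin(4*t)/1025 + 192*cos(4*t)/1025.
General solution: q = 6*sin(4*t)/1025 + 192*cos(4*t)/1025 + C1*cos(t)*exp(4*t) + C2*exp(4*t)*sin(t).
Apply the initial conditions: q(0) = 192/1025 + C1 = -2 and q'(0) = 24/1025 + C2 + 4*C1 = 0. Solving gives C1 = -2242/1025, C2 = 8944/1025.

q = 6*sin(4*t)/1025 + 192*cos(4*t)/1025 - 2242*cos(t)*exp(4*t)/1025 + 8944*exp(4*t)*sin(t)/1025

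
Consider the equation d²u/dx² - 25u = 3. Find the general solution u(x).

Characteristic equation r² - 25 = 0 factors as (r + 5)(r - 5) = 0, so r = -5, 5.
Hence u_h = C1*exp(-5*x) + C2*exp(5*x).
For the particular solution try u_p = A0. Substituting and matching coefficients of each power of x gives A0 = -3/25, so u_p = -3/25.

u = -3/25 + C1*exp(-5*x) + C2*exp(5*x)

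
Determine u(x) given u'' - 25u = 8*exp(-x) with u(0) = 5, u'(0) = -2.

u = -exp(-x)/3 + 29*exp(-5*x)/10 + 73*exp(5*x)/30

Characteristic equation r² - 25 = 0 factors as (r + 5)(r - 5) = 0, so r = -5, 5.
Hence u_h = C1*exp(-5*x) + C2*exp(5*x).
Try u_p = A*exp(-x). Substituting into the equation and dividing by exp(-x) gives A = -1/3, so u_p = -exp(-x)/3.
General solution: u = -exp(-x)/3 + C1*exp(-5*x) + C2*exp(5*x).
Apply the initial conditions: u(0) = -1/3 + C1 + C2 = 5 and u'(0) = 1/3 - 5*C1 + 5*C2 = -2. Solving gives C1 = 29/10, C2 = 73/30.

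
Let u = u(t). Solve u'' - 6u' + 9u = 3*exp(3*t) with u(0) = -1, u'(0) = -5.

Characteristic equation r² - 6r + 9 = 0 has discriminant (-6)² - 4·(9) = 0, so r = 3 is a repeated root.
Hence u_h = (C1 + C2*t)*exp(3*t).
Since exp(3*t) solves the homogeneous equation (r = 3 is a root of multiplicity 2), multiply the trial by t^2. Try u_p = A*t^2*exp(3*t). Substituting into the equation and dividing by exp(3*t) gives A = 3/2, so u_p = 3*t^2*exp(3*t)/2.
General solution: u = C1*exp(3*t) + 3*t^2*exp(3*t)/2 + C2*t*exp(3*t).
Apply the initial conditions: u(0) = C1 = -1 and u'(0) = C2 + 3*C1 = -5. Solving gives C1 = -1, C2 = -2.

u = -exp(3*t) - 2*t*exp(3*t) + 3*t**2*exp(3*t)/2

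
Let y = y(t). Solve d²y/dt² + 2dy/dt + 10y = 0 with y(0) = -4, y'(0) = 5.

Characteristic equation r² + 2r + 10 = 0 has discriminant (2)² - 4·(10) = -36 < 0, so r = -1 ± 3i.
Hence y_h = C1*cos(3*t)*exp(-t) + C2*exp(-t)*sin(3*t).
Apply the initial conditions: y(0) = C1 = -4 and y'(0) = -C1 + 3*C2 = 5. Solving gives C1 = -4, C2 = 1/3.

y = -4*cos(3*t)*exp(-t) + exp(-t)*sin(3*t)/3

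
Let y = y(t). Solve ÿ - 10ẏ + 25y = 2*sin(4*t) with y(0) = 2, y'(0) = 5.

y = 18*sin(4*t)/1681 + 80*cos(4*t)/1681 + 3282*exp(5*t)/1681 - 197*t*exp(5*t)/41

Characteristic equation r² - 10r + 25 = 0 has discriminant (-10)² - 4·(25) = 0, so r = 5 is a repeated root.
Hence y_h = (C1 + C2*t)*exp(5*t).
Try y_p = A*cos(4*t) + B*sin(4*t). Substituting and equating the coefficients of cos(4t) and sin(4t) gives A = 80/1681, B = 18/1681, so y_p = 18*sin(4*t)/1681 + 80*cos(4*t)/1681.
General solution: y = 18*sin(4*t)/1681 + 80*cos(4*t)/1681 + C1*exp(5*t) + C2*t*exp(5*t).
Apply the initial conditions: y(0) = 80/1681 + C1 = 2 and y'(0) = 72/1681 + C2 + 5*C1 = 5. Solving gives C1 = 3282/1681, C2 = -197/41.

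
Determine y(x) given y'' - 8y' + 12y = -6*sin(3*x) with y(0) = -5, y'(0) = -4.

y = -80*exp(2*x)/13 - 16*cos(3*x)/65 - 2*sin(3*x)/65 + 7*exp(6*x)/5

Characteristic equation r² - 8r + 12 = 0 factors as (r - 2)(r - 6) = 0, so r = 2, 6.
Hence y_h = C1*exp(2*x) + C2*exp(6*x).
Try y_p = A*cos(3*x) + B*sin(3*x). Substituting and equating the coefficients of cos(3x) and sin(3x) gives A = -16/65, B = -2/65, so y_p = -16*cos(3*x)/65 - 2*sin(3*x)/65.
General solution: y = -16*cos(3*x)/65 - 2*sin(3*x)/65 + C1*exp(2*x) + C2*exp(6*x).
Apply the initial conditions: y(0) = -16/65 + C1 + C2 = -5 and y'(0) = -6/65 + 2*C1 + 6*C2 = -4. Solving gives C1 = -80/13, C2 = 7/5.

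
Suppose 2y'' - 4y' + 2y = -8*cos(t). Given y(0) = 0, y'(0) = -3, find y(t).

y = 2*sin(t) - 5*t*exp(t)

Divide through by 2: y'' - 2y' + y = -4*cos(t).
Characteristic equation r² - 2r + 1 = 0 has discriminant (-2)² - 4·(1) = 0, so r = 1 is a repeated root.
Hence y_h = (C1 + C2*t)*exp(t).
Try y_p = A*cos(t) + B*sin(t). Substituting and equating the coefficients of cos(t) and sin(t) gives A = 0, B = 2, so y_p = 2*sin(t).
General solution: y = 2*sin(t) + C1*exp(t) + C2*t*exp(t).
Apply the initial conditions: y(0) = C1 = 0 and y'(0) = 2 + C1 + C2 = -3. Solving gives C1 = 0, C2 = -5.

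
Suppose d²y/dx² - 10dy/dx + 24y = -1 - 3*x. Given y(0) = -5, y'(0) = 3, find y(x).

Characteristic equation r² - 10r + 24 = 0 factors as (r - 4)(r - 6) = 0, so r = 4, 6.
Hence y_h = C1*exp(4*x) + C2*exp(6*x).
For the particular solution try y_p = A0 + A1*x. Substituting and matching coefficients of each power of x gives A0 = -3/32, A1 = -1/8, so y_p = -3/32 - x/8.
General solution: y = -3/32 - x/8 + C1*exp(4*x) + C2*exp(6*x).
Apply the initial conditions: y(0) = -3/32 + C1 + C2 = -5 and y'(0) = -1/8 + 4*C1 + 6*C2 = 3. Solving gives C1 = -521/32, C2 = 91/8.

y = -3/32 - 521*exp(4*x)/32 - x/8 + 91*exp(6*x)/8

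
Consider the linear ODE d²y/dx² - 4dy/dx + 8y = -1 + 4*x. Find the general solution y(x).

Characteristic equation r² - 4r + 8 = 0 has discriminant (-4)² - 4·(8) = -16 < 0, so r = 2 ± 2i.
Hence y_h = C1*cos(2*x)*exp(2*x) + C2*exp(2*x)*sin(2*x).
For the particular solution try y_p = A0 + A1*x. Substituting and matching coefficients of each power of x gives A0 = 1/8, A1 = 1/2, so y_p = 1/8 + x/2.

y = 1/8 + x/2 + C1*cos(2*x)*exp(2*x) + C2*exp(2*x)*sin(2*x)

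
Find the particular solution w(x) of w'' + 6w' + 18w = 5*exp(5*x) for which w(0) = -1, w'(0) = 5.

Characteristic equation r² + 6r + 18 = 0 has discriminant (6)² - 4·(18) = -36 < 0, so r = -3 ± 3i.
Hence w_h = C1*cos(3*x)*exp(-3*x) + C2*exp(-3*x)*sin(3*x).
Try w_p = A*exp(5*x). Substituting into the equation and dividing by exp(5*x) gives A = 5/73, so w_p = 5*exp(5*x)/73.
General solution: w = 5*exp(5*x)/73 + C1*cos(3*x)*exp(-3*x) + C2*exp(-3*x)*sin(3*x).
Apply the initial conditions: w(0) = 5/73 + C1 = -1 and w'(0) = 25/73 - 3*C1 + 3*C2 = 5. Solving gives C1 = -78/73, C2 = 106/219.

w = 5*exp(5*x)/73 - 78*cos(3*x)*exp(-3*x)/73 + 106*exp(-3*x)*sin(3*x)/219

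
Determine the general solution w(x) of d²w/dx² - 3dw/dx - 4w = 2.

w = -1/2 + C1*exp(-x) + C2*exp(4*x)

Characteristic equation r² - 3r - 4 = 0 factors as (r + 1)(r - 4) = 0, so r = -1, 4.
Hence w_h = C1*exp(-x) + C2*exp(4*x).
For the particular solution try w_p = A0. Substituting and matching coefficients of each power of x gives A0 = -1/2, so w_p = -1/2.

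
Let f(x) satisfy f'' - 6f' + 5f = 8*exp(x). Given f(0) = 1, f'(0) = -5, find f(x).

Characteristic equation r² - 6r + 5 = 0 factors as (r - 1)(r - 5) = 0, so r = 1, 5.
Hence f_h = C1*exp(x) + C2*exp(5*x).
Since exp(x) solves the homogeneous equation (r = 1 is a root of multiplicity 1), multiply the trial by x. Try f_p = A*x*exp(x). Substituting into the equation and dividing by exp(x) gives A = -2, so f_p = -2*x*exp(x).
General solution: f = C1*exp(x) + C2*exp(5*x) - 2*x*exp(x).
Apply the initial conditions: f(0) = C1 + C2 = 1 and f'(0) = -2 + C1 + 5*C2 = -5. Solving gives C1 = 2, C2 = -1.

f = -exp(5*x) + 2*exp(x) - 2*x*exp(x)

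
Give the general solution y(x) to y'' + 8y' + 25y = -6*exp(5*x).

Characteristic equation r² + 8r + 25 = 0 has discriminant (8)² - 4·(25) = -36 < 0, so r = -4 ± 3i.
Hence y_h = C1*cos(3*x)*exp(-4*x) + C2*exp(-4*x)*sin(3*x).
Try y_p = A*exp(5*x). Substituting into the equation and dividing by exp(5*x) gives A = -1/15, so y_p = -exp(5*x)/15.

y = -exp(5*x)/15 + C1*cos(3*x)*exp(-4*x) + C2*exp(-4*x)*sin(3*x)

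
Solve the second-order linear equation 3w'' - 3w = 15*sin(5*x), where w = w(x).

w = -5*sin(5*x)/26 + C1*exp(x) + C2*exp(-x)

Divide through by 3: w'' - w = 5*sin(5*x).
Characteristic equation r² - 1 = 0 factors as (r - 1)(r + 1) = 0, so r = 1, -1.
Hence w_h = C1*exp(x) + C2*exp(-x).
Try w_p = A*cos(5*x) + B*sin(5*x). Substituting and equating the coefficients of cos(5x) and sin(5x) gives A = 0, B = -5/26, so w_p = -5*sin(5*x)/26.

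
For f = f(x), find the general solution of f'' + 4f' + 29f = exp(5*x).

Characteristic equation r² + 4r + 29 = 0 has discriminant (4)² - 4·(29) = -100 < 0, so r = -2 ± 5i.
Hence f_h = C1*cos(5*x)*exp(-2*x) + C2*exp(-2*x)*sin(5*x).
Try f_p = A*exp(5*x). Substituting into the equation and dividing by exp(5*x) gives A = 1/74, so f_p = exp(5*x)/74.

f = exp(5*x)/74 + C1*cos(5*x)*exp(-2*x) + C2*exp(-2*x)*sin(5*x)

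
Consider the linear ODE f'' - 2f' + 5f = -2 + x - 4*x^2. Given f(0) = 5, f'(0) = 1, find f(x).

f = -32/125 - 11*x/25 - 4*x**2/5 - 477*exp(x)*sin(2*x)/250 + 657*cos(2*x)*exp(x)/125

Characteristic equation r² - 2r + 5 = 0 has discriminant (-2)² - 4·(5) = -16 < 0, so r = 1 ± 2i.
Hence f_h = C1*cos(2*x)*exp(x) + C2*exp(x)*sin(2*x).
For the particular solution try f_p = A0 + A1*x + A2*x^2. Substituting and matching coefficients of each power of x gives A0 = -32/125, A1 = -11/25, A2 = -4/5, so f_p = -32/125 - 11*x/25 - 4*x^2/5.
General solution: f = -32/125 - 11*x/25 - 4*x^2/5 + C1*cos(2*x)*exp(x) + C2*exp(x)*sin(2*x).
Apply the initial conditions: f(0) = -32/125 + C1 = 5 and f'(0) = -11/25 + C1 + 2*C2 = 1. Solving gives C1 = 657/125, C2 = -477/250.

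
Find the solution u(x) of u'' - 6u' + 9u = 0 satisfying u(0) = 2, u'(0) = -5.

u = 2*exp(3*x) - 11*x*exp(3*x)

Characteristic equation r² - 6r + 9 = 0 has discriminant (-6)² - 4·(9) = 0, so r = 3 is a repeated root.
Hence u_h = (C1 + C2*x)*exp(3*x).
Apply the initial conditions: u(0) = C1 = 2 and u'(0) = C2 + 3*C1 = -5. Solving gives C1 = 2, C2 = -11.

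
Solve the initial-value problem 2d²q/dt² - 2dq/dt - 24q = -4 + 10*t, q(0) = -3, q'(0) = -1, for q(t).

Divide through by 2: q'' - q' - 12q = -2 + 5*t.
Characteristic equation r² - r - 12 = 0 factors as (r - 4)(r + 3) = 0, so r = 4, -3.
Hence q_h = C1*exp(4*t) + C2*exp(-3*t).
For the particular solution try q_p = A0 + A1*t. Substituting and matching coefficients of each power of t gives A0 = 29/144, A1 = -5/12, so q_p = 29/144 - 5*t/12.
General solution: q = 29/144 - 5*t/12 + C1*exp(4*t) + C2*exp(-3*t).
Apply the initial conditions: q(0) = 29/144 + C1 + C2 = -3 and q'(0) = -5/12 - 3*C2 + 4*C1 = -1. Solving gives C1 = -163/112, C2 = -110/63.

q = 29/144 - 163*exp(4*t)/112 - 110*exp(-3*t)/63 - 5*t/12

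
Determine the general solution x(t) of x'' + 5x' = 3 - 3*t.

Characteristic equation r² + 5r = 0 factors as (r + 5)r = 0, so r = -5, 0.
Hence x_h = C1*exp(-5*t) + C2.
Since 0 is a characteristic root (multiplicity 1), multiply the polynomial trial by t: try x_p = t*(A0 + A1*t). Substituting and matching coefficients of each power of t gives A0 = 18/25, A1 = -3/10, so x_p = -3*t^2/10 + 18*t/25.

x = C2 - 3*t**2/10 + 18*t/25 + C1*exp(-5*t)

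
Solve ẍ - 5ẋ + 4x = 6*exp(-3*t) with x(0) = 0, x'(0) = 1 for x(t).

Characteristic equation r² - 5r + 4 = 0 factors as (r - 1)(r - 4) = 0, so r = 1, 4.
Hence x_h = C1*exp(t) + C2*exp(4*t).
Try x_p = A*exp(-3*t). Substituting into the equation and dividing by exp(-3*t) gives A = 3/14, so x_p = 3*exp(-3*t)/14.
General solution: x = 3*exp(-3*t)/14 + C1*exp(t) + C2*exp(4*t).
Apply the initial conditions: x(0) = 3/14 + C1 + C2 = 0 and x'(0) = -9/14 + C1 + 4*C2 = 1. Solving gives C1 = -5/6, C2 = 13/21.

x = -5*exp(t)/6 + 3*exp(-3*t)/14 + 13*exp(4*t)/21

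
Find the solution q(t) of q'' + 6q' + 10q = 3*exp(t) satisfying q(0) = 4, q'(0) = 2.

q = 3*exp(t)/17 + 65*cos(t)*exp(-3*t)/17 + 226*exp(-3*t)*sin(t)/17

Characteristic equation r² + 6r + 10 = 0 has discriminant (6)² - 4·(10) = -4 < 0, so r = -3 ± i.
Hence q_h = C1*cos(t)*exp(-3*t) + C2*exp(-3*t)*sin(t).
Try q_p = A*exp(t). Substituting into the equation and dividing by exp(t) gives A = 3/17, so q_p = 3*exp(t)/17.
General solution: q = 3*exp(t)/17 + C1*cos(t)*exp(-3*t) + C2*exp(-3*t)*sin(t).
Apply the initial conditions: q(0) = 3/17 + C1 = 4 and q'(0) = 3/17 + C2 - 3*C1 = 2. Solving gives C1 = 65/17, C2 = 226/17.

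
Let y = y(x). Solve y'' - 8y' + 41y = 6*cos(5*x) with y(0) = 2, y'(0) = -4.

y = -15*sin(5*x)/116 + 3*cos(5*x)/58 - 1293*exp(4*x)*sin(5*x)/580 + 113*cos(5*x)*exp(4*x)/58

Characteristic equation r² - 8r + 41 = 0 has discriminant (-8)² - 4·(41) = -100 < 0, so r = 4 ± 5i.
Hence y_h = C1*cos(5*x)*exp(4*x) + C2*exp(4*x)*sin(5*x).
Try y_p = A*cos(5*x) + B*sin(5*x). Substituting and equating the coefficients of cos(5x) and sin(5x) gives A = 3/58, B = -15/116, so y_p = -15*sin(5*x)/116 + 3*cos(5*x)/58.
General solution: y = -15*sin(5*x)/116 + 3*cos(5*x)/58 + C1*cos(5*x)*exp(4*x) + C2*exp(4*x)*sin(5*x).
Apply the initial conditions: y(0) = 3/58 + C1 = 2 and y'(0) = -75/116 + 4*C1 + 5*C2 = -4. Solving gives C1 = 113/58, C2 = -1293/580.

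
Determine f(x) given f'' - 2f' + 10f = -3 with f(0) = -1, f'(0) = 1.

Characteristic equation r² - 2r + 10 = 0 has discriminant (-2)² - 4·(10) = -36 < 0, so r = 1 ± 3i.
Hence f_h = C1*cos(3*x)*exp(x) + C2*exp(x)*sin(3*x).
For the particular solution try f_p = A0. Substituting and matching coefficients of each power of x gives A0 = -3/10, so f_p = -3/10.
General solution: f = -3/10 + C1*cos(3*x)*exp(x) + C2*exp(x)*sin(3*x).
Apply the initial conditions: f(0) = -3/10 + C1 = -1 and f'(0) = C1 + 3*C2 = 1. Solving gives C1 = -7/10, C2 = 17/30.

f = -3/10 - 7*cos(3*x)*exp(x)/10 + 17*exp(x)*sin(3*x)/30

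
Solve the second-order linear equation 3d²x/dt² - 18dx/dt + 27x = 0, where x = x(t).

Divide through by 3: x'' - 6x' + 9x = 0.
Characteristic equation r² - 6r + 9 = 0 has discriminant (-6)² - 4·(9) = 0, so r = 3 is a repeated root.
Hence x_h = (C1 + C2*t)*exp(3*t).

x = C1*exp(3*t) + C2*t*exp(3*t)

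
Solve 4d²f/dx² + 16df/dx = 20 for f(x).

Divide through by 4: f'' + 4f' = 5.
Characteristic equation r² + 4r = 0 factors as (r + 4)r = 0, so r = -4, 0.
Hence f_h = C1*exp(-4*x) + C2.
Since 1 solves the homogeneous equation (r = 0 is a root of multiplicity 1), multiply the trial by x. Try f_p = A*x. Substituting into the equation and dividing by 1 gives A = 5/4, so f_p = 5*x/4.

f = C2 + 5*x/4 + C1*exp(-4*x)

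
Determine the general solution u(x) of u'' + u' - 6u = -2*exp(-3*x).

u = C1*exp(2*x) + C2*exp(-3*x) + 2*x*exp(-3*x)/5

Characteristic equation r² + r - 6 = 0 factors as (r - 2)(r + 3) = 0, so r = 2, -3.
Hence u_h = C1*exp(2*x) + C2*exp(-3*x).
Since exp(-3*x) solves the homogeneous equation (r = -3 is a root of multiplicity 1), multiply the trial by x. Try u_p = A*x*exp(-3*x). Substituting into the equation and dividing by exp(-3*x) gives A = 2/5, so u_p = 2*x*exp(-3*x)/5.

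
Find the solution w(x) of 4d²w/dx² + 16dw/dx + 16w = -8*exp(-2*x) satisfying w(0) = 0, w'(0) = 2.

w = -x**2*exp(-2*x) + 2*x*exp(-2*x)

Divide through by 4: w'' + 4w' + 4w = -2*exp(-2*x).
Characteristic equation r² + 4r + 4 = 0 has discriminant (4)² - 4·(4) = 0, so r = -2 is a repeated root.
Hence w_h = (C1 + C2*x)*exp(-2*x).
Since exp(-2*x) solves the homogeneous equation (r = -2 is a root of multiplicity 2), multiply the trial by x^2. Try w_p = A*x^2*exp(-2*x). Substituting into the equation and dividing by exp(-2*x) gives A = -1, so w_p = -x^2*exp(-2*x).
General solution: w = C1*exp(-2*x) - x^2*exp(-2*x) + C2*x*exp(-2*x).
Apply the initial conditions: w(0) = C1 = 0 and w'(0) = C2 - 2*C1 = 2. Solving gives C1 = 0, C2 = 2.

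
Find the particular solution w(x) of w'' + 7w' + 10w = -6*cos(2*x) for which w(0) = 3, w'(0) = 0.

w = -68*exp(-5*x)/29 - 21*sin(2*x)/58 - 9*cos(2*x)/58 + 11*exp(-2*x)/2

Characteristic equation r² + 7r + 10 = 0 factors as (r + 5)(r + 2) = 0, so r = -5, -2.
Hence w_h = C1*exp(-5*x) + C2*exp(-2*x).
Try w_p = A*cos(2*x) + B*sin(2*x). Substituting and equating the coefficients of cos(2x) and sin(2x) gives A = -9/58, B = -21/58, so w_p = -21*sin(2*x)/58 - 9*cos(2*x)/58.
General solution: w = -21*sin(2*x)/58 - 9*cos(2*x)/58 + C1*exp(-5*x) + C2*exp(-2*x).
Apply the initial conditions: w(0) = -9/58 + C1 + C2 = 3 and w'(0) = -21/29 - 5*C1 - 2*C2 = 0. Solving gives C1 = -68/29, C2 = 11/2.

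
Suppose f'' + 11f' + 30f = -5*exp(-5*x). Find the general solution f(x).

f = C1*exp(-6*x) + C2*exp(-5*x) - 5*x*exp(-5*x)

Characteristic equation r² + 11r + 30 = 0 factors as (r + 6)(r + 5) = 0, so r = -6, -5.
Hence f_h = C1*exp(-6*x) + C2*exp(-5*x).
Since exp(-5*x) solves the homogeneous equation (r = -5 is a root of multiplicity 1), multiply the trial by x. Try f_p = A*x*exp(-5*x). Substituting into the equation and dividing by exp(-5*x) gives A = -5, so f_p = -5*x*exp(-5*x).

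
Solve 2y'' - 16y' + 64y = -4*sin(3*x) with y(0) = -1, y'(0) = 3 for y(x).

y = -48*cos(3*x)/1105 - 46*sin(3*x)/1105 - 1057*cos(4*x)*exp(4*x)/1105 + 7681*exp(4*x)*sin(4*x)/4420

Divide through by 2: y'' - 8y' + 32y = -2*sin(3*x).
Characteristic equation r² - 8r + 32 = 0 has discriminant (-8)² - 4·(32) = -64 < 0, so r = 4 ± 4i.
Hence y_h = C1*cos(4*x)*exp(4*x) + C2*exp(4*x)*sin(4*x).
Try y_p = A*cos(3*x) + B*sin(3*x). Substituting and equating the coefficients of cos(3x) and sin(3x) gives A = -48/1105, B = -46/1105, so y_p = -48*cos(3*x)/1105 - 46*sin(3*x)/1105.
General solution: y = -48*cos(3*x)/1105 - 46*sin(3*x)/1105 + C1*cos(4*x)*exp(4*x) + C2*exp(4*x)*sin(4*x).
Apply the initial conditions: y(0) = -48/1105 + C1 = -1 and y'(0) = -138/1105 + 4*C1 + 4*C2 = 3. Solving gives C1 = -1057/1105, C2 = 7681/4420.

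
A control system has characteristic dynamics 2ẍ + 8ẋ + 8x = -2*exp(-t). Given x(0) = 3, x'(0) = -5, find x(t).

x = -exp(-t) + 4*exp(-2*t) + 2*t*exp(-2*t)

Divide through by 2: x'' + 4x' + 4x = -exp(-t).
Characteristic equation r² + 4r + 4 = 0 has discriminant (4)² - 4·(4) = 0, so r = -2 is a repeated root.
Hence x_h = (C1 + C2*t)*exp(-2*t).
Try x_p = A*exp(-t). Substituting into the equation and dividing by exp(-t) gives A = -1, so x_p = -exp(-t).
General solution: x = -exp(-t) + C1*exp(-2*t) + C2*t*exp(-2*t).
Apply the initial conditions: x(0) = -1 + C1 = 3 and x'(0) = 1 + C2 - 2*C1 = -5. Solving gives C1 = 4, C2 = 2.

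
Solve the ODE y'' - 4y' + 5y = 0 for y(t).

Characteristic equation r² - 4r + 5 = 0 has discriminant (-4)² - 4·(5) = -4 < 0, so r = 2 ± i.
Hence y_h = C1*cos(t)*exp(2*t) + C2*exp(2*t)*sin(t).

y = C1*cos(t)*exp(2*t) + C2*exp(2*t)*sin(t)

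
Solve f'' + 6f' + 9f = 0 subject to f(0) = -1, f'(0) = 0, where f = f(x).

f = -exp(-3*x) - 3*x*exp(-3*x)

Characteristic equation r² + 6r + 9 = 0 has discriminant (6)² - 4·(9) = 0, so r = -3 is a repeated root.
Hence f_h = (C1 + C2*x)*exp(-3*x).
Apply the initial conditions: f(0) = C1 = -1 and f'(0) = C2 - 3*C1 = 0. Solving gives C1 = -1, C2 = -3.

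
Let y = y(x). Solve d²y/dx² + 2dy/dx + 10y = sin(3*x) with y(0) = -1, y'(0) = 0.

Characteristic equation r² + 2r + 10 = 0 has discriminant (2)² - 4·(10) = -36 < 0, so r = -1 ± 3i.
Hence y_h = C1*cos(3*x)*exp(-x) + C2*exp(-x)*sin(3*x).
Try y_p = A*cos(3*x) + B*sin(3*x). Substituting and equating the coefficients of cos(3x) and sin(3x) gives A = -6/37, B = 1/37, so y_p = -6*cos(3*x)/37 + sin(3*x)/37.
General solution: y = -6*cos(3*x)/37 + sin(3*x)/37 + C1*cos(3*x)*exp(-x) + C2*exp(-x)*sin(3*x).
Apply the initial conditions: y(0) = -6/37 + C1 = -1 and y'(0) = 3/37 - C1 + 3*C2 = 0. Solving gives C1 = -31/37, C2 = -34/111.

y = -6*cos(3*x)/37 + sin(3*x)/37 - 34*exp(-x)*sin(3*x)/111 - 31*cos(3*x)*exp(-x)/37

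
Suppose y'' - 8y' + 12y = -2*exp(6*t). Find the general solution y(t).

y = C1*exp(6*t) + C2*exp(2*t) - t*exp(6*t)/2

Characteristic equation r² - 8r + 12 = 0 factors as (r - 6)(r - 2) = 0, so r = 6, 2.
Hence y_h = C1*exp(6*t) + C2*exp(2*t).
Since exp(6*t) solves the homogeneous equation (r = 6 is a root of multiplicity 1), multiply the trial by t. Try y_p = A*t*exp(6*t). Substituting into the equation and dividing by exp(6*t) gives A = -1/2, so y_p = -t*exp(6*t)/2.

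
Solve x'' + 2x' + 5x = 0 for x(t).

Characteristic equation r² + 2r + 5 = 0 has discriminant (2)² - 4·(5) = -16 < 0, so r = -1 ± 2i.
Hence x_h = C1*cos(2*t)*exp(-t) + C2*exp(-t)*sin(2*t).

x = C1*cos(2*t)*exp(-t) + C2*exp(-t)*sin(2*t)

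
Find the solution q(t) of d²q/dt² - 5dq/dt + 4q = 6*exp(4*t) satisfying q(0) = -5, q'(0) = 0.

Characteristic equation r² - 5r + 4 = 0 factors as (r - 1)(r - 4) = 0, so r = 1, 4.
Hence q_h = C1*exp(t) + C2*exp(4*t).
Since exp(4*t) solves the homogeneous equation (r = 4 is a root of multiplicity 1), multiply the trial by t. Try q_p = A*t*exp(4*t). Substituting into the equation and dividing by exp(4*t) gives A = 2, so q_p = 2*t*exp(4*t).
General solution: q = C1*exp(t) + C2*exp(4*t) + 2*t*exp(4*t).
Apply the initial conditions: q(0) = C1 + C2 = -5 and q'(0) = 2 + C1 + 4*C2 = 0. Solving gives C1 = -6, C2 = 1.

q = -6*exp(t) + 2*t*exp(4*t) + exp(4*t)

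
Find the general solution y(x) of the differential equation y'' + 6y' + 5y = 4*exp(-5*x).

Characteristic equation r² + 6r + 5 = 0 factors as (r + 5)(r + 1) = 0, so r = -5, -1.
Hence y_h = C1*exp(-5*x) + C2*exp(-x).
Since exp(-5*x) solves the homogeneous equation (r = -5 is a root of multiplicity 1), multiply the trial by x. Try y_p = A*x*exp(-5*x). Substituting into the equation and dividing by exp(-5*x) gives A = -1, so y_p = -x*exp(-5*x).

y = C1*exp(-5*x) + C2*exp(-x) - x*exp(-5*x)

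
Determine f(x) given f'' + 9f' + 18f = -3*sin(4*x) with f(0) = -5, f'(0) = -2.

f = -812*exp(-3*x)/75 - 3*sin(4*x)/650 + 27*cos(4*x)/325 + 224*exp(-6*x)/39

Characteristic equation r² + 9r + 18 = 0 factors as (r + 3)(r + 6) = 0, so r = -3, -6.
Hence f_h = C1*exp(-3*x) + C2*exp(-6*x).
Try f_p = A*cos(4*x) + B*sin(4*x). Substituting and equating the coefficients of cos(4x) and sin(4x) gives A = 27/325, B = -3/650, so f_p = -3*sin(4*x)/650 + 27*cos(4*x)/325.
General solution: f = -3*sin(4*x)/650 + 27*cos(4*x)/325 + C1*exp(-3*x) + C2*exp(-6*x).
Apply the initial conditions: f(0) = 27/325 + C1 + C2 = -5 and f'(0) = -6/325 - 6*C2 - 3*C1 = -2. Solving gives C1 = -812/75, C2 = 224/39.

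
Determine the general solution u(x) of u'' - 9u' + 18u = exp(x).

Characteristic equation r² - 9r + 18 = 0 factors as (r - 6)(r - 3) = 0, so r = 6, 3.
Hence u_h = C1*exp(6*x) + C2*exp(3*x).
Try u_p = A*exp(x). Substituting into the equation and dividing by exp(x) gives A = 1/10, so u_p = exp(x)/10.

u = exp(x)/10 + C1*exp(6*x) + C2*exp(3*x)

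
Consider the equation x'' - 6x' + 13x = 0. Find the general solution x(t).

Characteristic equation r² - 6r + 13 = 0 has discriminant (-6)² - 4·(13) = -16 < 0, so r = 3 ± 2i.
Hence x_h = C1*cos(2*t)*exp(3*t) + C2*exp(3*t)*sin(2*t).

x = C1*cos(2*t)*exp(3*t) + C2*exp(3*t)*sin(2*t)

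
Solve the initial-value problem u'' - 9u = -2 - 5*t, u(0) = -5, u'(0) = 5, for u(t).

u = 2/9 - 181*exp(-3*t)/54 - 101*exp(3*t)/54 + 5*t/9

Characteristic equation r² - 9 = 0 factors as (r + 3)(r - 3) = 0, so r = -3, 3.
Hence u_h = C1*exp(-3*t) + C2*exp(3*t).
For the particular solution try u_p = A0 + A1*t. Substituting and matching coefficients of each power of t gives A0 = 2/9, A1 = 5/9, so u_p = 2/9 + 5*t/9.
General solution: u = 2/9 + 5*t/9 + C1*exp(-3*t) + C2*exp(3*t).
Apply the initial conditions: u(0) = 2/9 + C1 + C2 = -5 and u'(0) = 5/9 - 3*C1 + 3*C2 = 5. Solving gives C1 = -181/54, C2 = -101/54.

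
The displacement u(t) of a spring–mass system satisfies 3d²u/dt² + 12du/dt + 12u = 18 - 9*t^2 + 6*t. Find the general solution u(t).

u = -1/8 + 2*t - 3*t**2/4 + C1*exp(-2*t) + C2*t*exp(-2*t)

Divide through by 3: u'' + 4u' + 4u = 6 - 3*t^2 + 2*t.
Characteristic equation r² + 4r + 4 = 0 has discriminant (4)² - 4·(4) = 0, so r = -2 is a repeated root.
Hence u_h = (C1 + C2*t)*exp(-2*t).
For the particular solution try u_p = A0 + A1*t + A2*t^2. Substituting and matching coefficients of each power of t gives A0 = -1/8, A1 = 2, A2 = -3/4, so u_p = -1/8 + 2*t - 3*t^2/4.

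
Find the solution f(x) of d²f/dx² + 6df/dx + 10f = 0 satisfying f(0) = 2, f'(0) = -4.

f = 2*cos(x)*exp(-3*x) + 2*exp(-3*x)*sin(x)

Characteristic equation r² + 6r + 10 = 0 has discriminant (6)² - 4·(10) = -4 < 0, so r = -3 ± i.
Hence f_h = C1*cos(x)*exp(-3*x) + C2*exp(-3*x)*sin(x).
Apply the initial conditions: f(0) = C1 = 2 and f'(0) = C2 - 3*C1 = -4. Solving gives C1 = 2, C2 = 2.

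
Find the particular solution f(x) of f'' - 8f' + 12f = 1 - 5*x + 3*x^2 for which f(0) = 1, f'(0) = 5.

f = -1/72 - x/12 + x**2/4 + exp(2*x)/4 + 55*exp(6*x)/72

Characteristic equation r² - 8r + 12 = 0 factors as (r - 2)(r - 6) = 0, so r = 2, 6.
Hence f_h = C1*exp(2*x) + C2*exp(6*x).
For the particular solution try f_p = A0 + A1*x + A2*x^2. Substituting and matching coefficients of each power of x gives A0 = -1/72, A1 = -1/12, A2 = 1/4, so f_p = -1/72 - x/12 + x^2/4.
General solution: f = -1/72 - x/12 + x^2/4 + C1*exp(2*x) + C2*exp(6*x).
Apply the initial conditions: f(0) = -1/72 + C1 + C2 = 1 and f'(0) = -1/12 + 2*C1 + 6*C2 = 5. Solving gives C1 = 1/4, C2 = 55/72.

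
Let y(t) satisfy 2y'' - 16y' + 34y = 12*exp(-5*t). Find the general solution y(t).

y = 3*exp(-5*t)/41 + C1*cos(t)*exp(4*t) + C2*exp(4*t)*sin(t)

Divide through by 2: y'' - 8y' + 17y = 6*exp(-5*t).
Characteristic equation r² - 8r + 17 = 0 has discriminant (-8)² - 4·(17) = -4 < 0, so r = 4 ± i.
Hence y_h = C1*cos(t)*exp(4*t) + C2*exp(4*t)*sin(t).
Try y_p = A*exp(-5*t). Substituting into the equation and dividing by exp(-5*t) gives A = 3/41, so y_p = 3*exp(-5*t)/41.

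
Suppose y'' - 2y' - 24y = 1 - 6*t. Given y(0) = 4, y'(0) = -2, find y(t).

Characteristic equation r² - 2r - 24 = 0 factors as (r - 6)(r + 4) = 0, so r = 6, -4.
Hence y_h = C1*exp(6*t) + C2*exp(-4*t).
For the particular solution try y_p = A0 + A1*t. Substituting and matching coefficients of each power of t gives A0 = -1/16, A1 = 1/4, so y_p = -1/16 + t/4.
General solution: y = -1/16 + t/4 + C1*exp(6*t) + C2*exp(-4*t).
Apply the initial conditions: y(0) = -1/16 + C1 + C2 = 4 and y'(0) = 1/4 - 4*C2 + 6*C1 = -2. Solving gives C1 = 7/5, C2 = 213/80.

y = -1/16 + t/4 + 7*exp(6*t)/5 + 213*exp(-4*t)/80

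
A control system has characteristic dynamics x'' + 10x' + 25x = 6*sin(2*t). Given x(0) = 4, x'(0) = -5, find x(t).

x = -120*cos(2*t)/841 + 126*sin(2*t)/841 + 3484*exp(-5*t)/841 + 447*t*exp(-5*t)/29

Characteristic equation r² + 10r + 25 = 0 has discriminant (10)² - 4·(25) = 0, so r = -5 is a repeated root.
Hence x_h = (C1 + C2*t)*exp(-5*t).
Try x_p = A*cos(2*t) + B*sin(2*t). Substituting and equating the coefficients of cos(2t) and sin(2t) gives A = -120/841, B = 126/841, so x_p = -120*cos(2*t)/841 + 126*sin(2*t)/841.
General solution: x = -120*cos(2*t)/841 + 126*sin(2*t)/841 + C1*exp(-5*t) + C2*t*exp(-5*t).
Apply the initial conditions: x(0) = -120/841 + C1 = 4 and x'(0) = 252/841 + C2 - 5*C1 = -5. Solving gives C1 = 3484/841, C2 = 447/29.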